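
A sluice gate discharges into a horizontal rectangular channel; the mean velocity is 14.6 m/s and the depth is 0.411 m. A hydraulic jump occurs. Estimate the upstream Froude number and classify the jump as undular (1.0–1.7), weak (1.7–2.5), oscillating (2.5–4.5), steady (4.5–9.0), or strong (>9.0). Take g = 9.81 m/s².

Fr₁ = 7.27; steady jump

Fr₁ = V₁/√(g·y₁) = 14.6/√(9.81×0.411) = 7.27.
Fr₁ = 7.27 lies in the steady range.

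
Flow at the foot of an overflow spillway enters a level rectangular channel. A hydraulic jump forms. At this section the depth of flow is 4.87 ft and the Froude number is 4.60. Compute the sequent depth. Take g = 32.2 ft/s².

y₂ = 29.3 ft

Fr₁ = 4.60 (given).
Sequent-depth ratio: y₂/y₁ = ½[√(1 + 8Fr₁²) − 1] = ½[√170.3 − 1] = 6.02.
y₂ = 6.02 × 4.87 = 29.3 ft.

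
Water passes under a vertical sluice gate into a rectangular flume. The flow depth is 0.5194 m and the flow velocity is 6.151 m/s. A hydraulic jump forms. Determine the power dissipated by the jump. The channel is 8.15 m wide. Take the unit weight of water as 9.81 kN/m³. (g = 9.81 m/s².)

P = 133.1 kW

Fr₁ = V₁/√(g·y₁) = 6.151/√(9.81×0.5194) = 2.725.
By Bélanger, y₂/y₁ = ½[√(1 + 8Fr₁²) − 1] = ½[√60.403 − 1] = 3.386.
y₂ = 3.386 × 0.5194 = 1.759 m.
Head loss: ΔE = (y₂ − y₁)³/(4y₁y₂) = (1.759 − 0.5194)³/(4×0.5194×1.759) = 1.903/3.654 = 0.5209 m.
q = V₁·y₁ = 6.151 × 0.5194 = 3.195 m²/s. Q = q·b = 3.195 × 8.15 = 26.04 m³/s. P = γ·Q·ΔE = 9.81 × 26.04 × 0.5209 = 133.1 kW.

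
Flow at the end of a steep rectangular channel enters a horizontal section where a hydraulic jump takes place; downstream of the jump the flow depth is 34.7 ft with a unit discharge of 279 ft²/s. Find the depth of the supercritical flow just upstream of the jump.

V₂ = q/y₂ = 279/34.7 = 8.04 ft/s; Fr₂ = V₂/√(g·y₂) = 0.241.
Applying the sequent-depth relation in reverse, y₁/y₂ = ½[√(1 + 8Fr₂²) − 1] = ½[√1.463 − 1] = 0.105.
y₁ = 0.105 × 34.7 = 3.63 ft.

y₁ = 3.63 ft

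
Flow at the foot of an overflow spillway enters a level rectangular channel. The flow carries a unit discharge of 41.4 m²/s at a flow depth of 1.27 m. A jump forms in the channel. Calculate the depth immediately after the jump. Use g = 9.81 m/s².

y₂ = 16.0 m

V₁ = q/y₁ = 41.4/1.27 = 32.6 m/s. Fr₁ = V₁/√(g·y₁) = 32.6/√(9.81×1.27) = 9.24.
Bélanger equation: y₂/y₁ = ½[√(1 + 8Fr₁²) − 1] = ½[√683.4 − 1] = 12.6.
y₂ = 12.6 × 1.27 = 16.0 m.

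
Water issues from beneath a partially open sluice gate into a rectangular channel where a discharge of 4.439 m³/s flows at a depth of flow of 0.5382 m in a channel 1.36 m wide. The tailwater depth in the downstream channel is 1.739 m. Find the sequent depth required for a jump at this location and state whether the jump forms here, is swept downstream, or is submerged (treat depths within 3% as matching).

q = Q/b = 4.439/1.36 = 3.264 m²/s; V₁ = q/y₁ = 6.065 m/s. Fr₁ = V₁/√(g·y₁) = 2.639.
Bélanger equation: y₂/y₁ = ½[√(1 + 8Fr₁²) − 1] = ½[√56.729 − 1] = 3.266.
y₂ = 3.266 × 0.5382 = 1.758 m.
Tailwater y_tw = 1.739 m: y_tw ≈ y₂, so the jump forms here.

y₂ = 1.758 m; the jump forms here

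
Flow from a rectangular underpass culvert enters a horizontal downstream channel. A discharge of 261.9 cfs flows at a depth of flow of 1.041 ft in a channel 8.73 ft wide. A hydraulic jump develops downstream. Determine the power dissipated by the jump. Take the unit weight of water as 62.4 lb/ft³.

q = Q/b = 261.9/8.73 = 30.00 ft²/s; V₁ = q/y₁ = 28.82 ft/s. Fr₁ = V₁/√(g·y₁) = 4.978.
Bélanger equation: y₂/y₁ = ½[√(1 + 8Fr₁²) − 1] = ½[√199.21 − 1] = 6.557.
y₂ = 6.557 × 1.041 = 6.826 ft.
Head loss: ΔE = (y₂ − y₁)³/(4y₁y₂) = (6.826 − 1.041)³/(4×1.041×6.826) = 193.6/28.42 = 6.811 ft.
P = γ·Q·ΔE/550 = 62.4 × 261.9 × 6.811 / 550 = 202.4 hp.

P = 202.4 hp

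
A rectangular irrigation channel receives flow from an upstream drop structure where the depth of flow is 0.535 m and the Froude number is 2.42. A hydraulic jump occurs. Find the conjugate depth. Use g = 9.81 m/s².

y₂ = 1.58 m

Fr₁ = 2.42 (given).
Sequent-depth ratio: y₂/y₁ = ½[√(1 + 8Fr₁²) − 1] = ½[√47.85 − 1] = 2.96.
y₂ = 2.96 × 0.535 = 1.58 m.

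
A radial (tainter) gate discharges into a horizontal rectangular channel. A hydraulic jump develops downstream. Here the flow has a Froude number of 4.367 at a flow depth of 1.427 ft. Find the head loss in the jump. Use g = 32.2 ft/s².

ΔE = 6.486 ft

Fr₁ = 4.367 (given).
Bélanger equation: y₂/y₁ = ½[√(1 + 8Fr₁²) − 1] = ½[√153.57 − 1] = 5.696.
y₂ = 5.696 × 1.427 = 8.128 ft.
Head loss: ΔE = (y₂ − y₁)³/(4y₁y₂) = (8.128 − 1.427)³/(4×1.427×8.128) = 300.9/46.40 = 6.486 ft.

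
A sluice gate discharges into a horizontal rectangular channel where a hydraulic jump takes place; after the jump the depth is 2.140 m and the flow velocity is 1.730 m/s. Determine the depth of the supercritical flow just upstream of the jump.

y₁ = 0.4955 m

Fr₂ = V₂/√(g·y₂) = 1.730/√(9.81×2.140) = 0.3776.
Applying the sequent-depth relation in reverse, y₁/y₂ = ½[√(1 + 8Fr₂²) − 1] = ½[√2.1405 − 1] = 0.2315.
y₁ = 0.2315 × 2.140 = 0.4955 m.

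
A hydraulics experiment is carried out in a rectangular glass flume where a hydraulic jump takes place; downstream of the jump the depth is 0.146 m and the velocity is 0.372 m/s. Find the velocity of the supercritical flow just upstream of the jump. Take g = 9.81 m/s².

V₁ = 2.24 m/s

Fr₂ = V₂/√(g·y₂) = 0.372/√(9.81×0.146) = 0.311.
Applying the sequent-depth relation in reverse, y₁/y₂ = ½[√(1 + 8Fr₂²) − 1] = ½[√1.773 − 1] = 0.166.
y₁ = 0.166 × 0.146 = 0.0242 m.
V₁ = q/y₁ = 0.0543/0.0242 = 2.24 m/s.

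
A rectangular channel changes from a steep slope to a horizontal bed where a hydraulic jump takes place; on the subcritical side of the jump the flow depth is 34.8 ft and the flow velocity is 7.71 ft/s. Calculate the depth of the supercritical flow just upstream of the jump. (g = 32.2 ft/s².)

y₁ = 3.37 ft

Fr₂ = V₂/√(g·y₂) = 7.71/√(32.2×34.8) = 0.230.
From the momentum equation (using Fr₂), y₁/y₂ = ½[√(1 + 8Fr₂²) − 1] = ½[√1.424 − 1] = 0.0967.
y₁ = 0.0967 × 34.8 = 3.37 ft.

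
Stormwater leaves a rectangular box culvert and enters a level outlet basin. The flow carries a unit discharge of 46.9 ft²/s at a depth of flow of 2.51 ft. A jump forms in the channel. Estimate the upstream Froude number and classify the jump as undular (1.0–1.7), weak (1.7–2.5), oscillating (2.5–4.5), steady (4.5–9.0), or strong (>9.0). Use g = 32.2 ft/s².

Fr₁ = 2.08; weak jump

V₁ = q/y₁ = 46.9/2.51 = 18.7 ft/s. Fr₁ = V₁/√(g·y₁) = 18.7/√(32.2×2.51) = 2.08.
Fr₁ = 2.08 lies in the weak range.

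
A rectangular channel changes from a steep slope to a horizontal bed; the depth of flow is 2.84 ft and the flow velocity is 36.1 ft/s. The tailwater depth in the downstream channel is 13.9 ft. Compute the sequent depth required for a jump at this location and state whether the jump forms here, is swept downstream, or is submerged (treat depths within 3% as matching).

Fr₁ = V₁/√(g·y₁) = 36.1/√(32.2×2.84) = 3.78.
Bélanger equation: y₂/y₁ = ½[√(1 + 8Fr₁²) − 1] = ½[√115.0 − 1] = 4.86.
y₂ = 4.86 × 2.84 = 13.8 ft.
Tailwater y_tw = 13.9 ft: y_tw ≈ y₂, so the jump forms here.

y₂ = 13.8 ft; the jump forms here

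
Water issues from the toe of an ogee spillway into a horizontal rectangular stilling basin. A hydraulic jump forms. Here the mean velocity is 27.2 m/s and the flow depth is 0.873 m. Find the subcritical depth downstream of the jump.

y₂ = 11.0 m

Fr₁ = V₁/√(g·y₁) = 27.2/√(9.81×0.873) = 9.29.
By Bélanger, y₂/y₁ = ½[√(1 + 8Fr₁²) − 1] = ½[√692.1 − 1] = 12.7.
y₂ = 12.7 × 0.873 = 11.0 m.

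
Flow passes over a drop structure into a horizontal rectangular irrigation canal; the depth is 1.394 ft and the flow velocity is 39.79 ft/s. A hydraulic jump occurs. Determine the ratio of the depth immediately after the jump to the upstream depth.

y₂/y₁ = 7.914

Fr₁ = V₁/√(g·y₁) = 39.79/√(32.2×1.394) = 5.939.
From the momentum equation for a rectangular channel, y₂/y₁ = ½[√(1 + 8Fr₁²) − 1] = ½[√283.18 − 1] = 7.914.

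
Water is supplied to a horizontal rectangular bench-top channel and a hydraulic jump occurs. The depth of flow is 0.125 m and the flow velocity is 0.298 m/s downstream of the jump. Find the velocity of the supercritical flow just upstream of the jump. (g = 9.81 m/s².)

Fr₂ = V₂/√(g·y₂) = 0.298/√(9.81×0.125) = 0.269.
The Bélanger relation is symmetric: y₁/y₂ = ½[√(1 + 8Fr₂²) − 1] = ½[√1.579 − 1] = 0.128.
y₁ = 0.128 × 0.125 = 0.0160 m.
V₁ = q/y₁ = 0.0372/0.0160 = 2.32 m/s.

V₁ = 2.32 m/s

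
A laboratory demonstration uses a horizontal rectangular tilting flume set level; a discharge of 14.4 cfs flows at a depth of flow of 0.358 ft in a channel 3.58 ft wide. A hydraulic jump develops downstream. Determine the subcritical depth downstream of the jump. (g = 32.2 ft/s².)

y₂ = 1.51 ft

q = Q/b = 14.4/3.58 = 4.02 ft²/s; V₁ = q/y₁ = 11.2 ft/s. Fr₁ = V₁/√(g·y₁) = 3.31.
Bélanger equation: y₂/y₁ = ½[√(1 + 8Fr₁²) − 1] = ½[√88.61 − 1] = 4.21.
y₂ = 4.21 × 0.358 = 1.51 ft.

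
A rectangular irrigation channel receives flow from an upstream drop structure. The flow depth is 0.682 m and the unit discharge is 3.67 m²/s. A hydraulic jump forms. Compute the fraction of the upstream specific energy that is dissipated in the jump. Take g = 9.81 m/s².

ΔE/E₁ = 0.104 (10.4%)

V₁ = q/y₁ = 3.67/0.682 = 5.38 m/s. Fr₁ = V₁/√(g·y₁) = 5.38/√(9.81×0.682) = 2.08.
By Bélanger, y₂/y₁ = ½[√(1 + 8Fr₁²) − 1] = ½[√35.63 − 1] = 2.48.
y₂ = 2.48 × 0.682 = 1.69 m.
E₁ = y₁ + V₁²/2g = 2.16 m. ΔE = (y₂ − y₁)³/(4y₁y₂) = 0.224 m. ΔE/E₁ = 0.224/2.16 = 0.104.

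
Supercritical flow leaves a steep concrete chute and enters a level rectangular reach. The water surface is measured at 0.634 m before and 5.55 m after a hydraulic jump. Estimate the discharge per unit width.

For a rectangular channel the momentum equation gives q² = ½·g·y₁·y₂·(y₁ + y₂) = ½×9.81×0.634×5.55×6.18 = 107.
q = √107 = 10.3 m²/s.

q = 10.3 m²/s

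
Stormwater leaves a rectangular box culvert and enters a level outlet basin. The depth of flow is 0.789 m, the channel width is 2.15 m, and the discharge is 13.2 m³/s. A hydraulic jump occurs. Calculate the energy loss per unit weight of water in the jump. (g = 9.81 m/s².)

q = Q/b = 13.2/2.15 = 6.14 m²/s; V₁ = q/y₁ = 7.78 m/s. Fr₁ = V₁/√(g·y₁) = 2.80.
From the momentum equation for a rectangular channel, y₂/y₁ = ½[√(1 + 8Fr₁²) − 1] = ½[√63.58 − 1] = 3.49.
y₂ = 3.49 × 0.789 = 2.75 m.
V₂ = q/y₂ = 6.14/2.75 = 2.23 m/s. E₁ = y₁ + V₁²/2g = 3.88 m; E₂ = y₂ + V₂²/2g = 3.01 m. ΔE = E₁ − E₂ = 0.870 m.

ΔE = 0.870 m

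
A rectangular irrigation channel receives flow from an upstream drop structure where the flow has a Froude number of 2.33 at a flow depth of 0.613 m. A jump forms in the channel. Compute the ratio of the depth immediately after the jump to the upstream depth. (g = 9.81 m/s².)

y₂/y₁ = 2.83

Fr₁ = 2.33 (given).
By Bélanger, y₂/y₁ = ½[√(1 + 8Fr₁²) − 1] = ½[√44.43 − 1] = 2.83.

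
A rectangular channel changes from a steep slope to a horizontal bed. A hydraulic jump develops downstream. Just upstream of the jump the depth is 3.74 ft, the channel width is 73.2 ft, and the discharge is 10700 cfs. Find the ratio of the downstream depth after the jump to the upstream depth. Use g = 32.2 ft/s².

y₂/y₁ = 4.56

q = Q/b = 10700/73.2 = 146 ft²/s; V₁ = q/y₁ = 39.1 ft/s. Fr₁ = V₁/√(g·y₁) = 3.56.
Conjugate-depth relation: y₂/y₁ = ½[√(1 + 8Fr₁²) − 1] = ½[√102.5 − 1] = 4.56.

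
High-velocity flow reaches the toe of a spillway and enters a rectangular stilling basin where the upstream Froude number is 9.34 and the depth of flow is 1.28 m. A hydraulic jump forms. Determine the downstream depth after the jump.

Fr₁ = 9.34 (given).
Sequent-depth ratio: y₂/y₁ = ½[√(1 + 8Fr₁²) − 1] = ½[√698.9 − 1] = 12.7.
y₂ = 12.7 × 1.28 = 16.3 m.

y₂ = 16.3 m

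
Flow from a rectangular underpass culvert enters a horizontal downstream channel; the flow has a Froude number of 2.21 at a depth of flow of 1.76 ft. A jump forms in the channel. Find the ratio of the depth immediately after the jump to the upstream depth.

y₂/y₁ = 2.67

Fr₁ = 2.21 (given).
From the momentum equation for a rectangular channel, y₂/y₁ = ½[√(1 + 8Fr₁²) − 1] = ½[√40.07 − 1] = 2.67.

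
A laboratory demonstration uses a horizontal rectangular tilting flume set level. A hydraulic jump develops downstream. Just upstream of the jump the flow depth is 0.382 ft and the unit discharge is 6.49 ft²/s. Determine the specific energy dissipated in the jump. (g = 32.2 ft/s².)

ΔE = 2.32 ft

V₁ = q/y₁ = 6.49/0.382 = 17.0 ft/s. Fr₁ = V₁/√(g·y₁) = 17.0/√(32.2×0.382) = 4.84.
Conjugate-depth relation: y₂/y₁ = ½[√(1 + 8Fr₁²) − 1] = ½[√188.7 − 1] = 6.37.
y₂ = 6.37 × 0.382 = 2.43 ft.
V₂ = q/y₂ = 6.49/2.43 = 2.67 ft/s. E₁ = y₁ + V₁²/2g = 4.86 ft; E₂ = y₂ + V₂²/2g = 2.54 ft. ΔE = E₁ − E₂ = 2.32 ft.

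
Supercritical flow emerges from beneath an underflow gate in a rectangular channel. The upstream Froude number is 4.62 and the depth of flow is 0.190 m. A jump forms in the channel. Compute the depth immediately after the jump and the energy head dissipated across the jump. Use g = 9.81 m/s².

Fr₁ = 4.62 (given).
Sequent-depth ratio: y₂/y₁ = ½[√(1 + 8Fr₁²) − 1] = ½[√171.8 − 1] = 6.05.
y₂ = 6.05 × 0.190 = 1.15 m.
Head loss: ΔE = (y₂ − y₁)³/(4y₁y₂) = (1.15 − 0.190)³/(4×0.190×1.15) = 0.885/0.874 = 1.01 m.

y₂ = 1.15 m; ΔE = 1.01 m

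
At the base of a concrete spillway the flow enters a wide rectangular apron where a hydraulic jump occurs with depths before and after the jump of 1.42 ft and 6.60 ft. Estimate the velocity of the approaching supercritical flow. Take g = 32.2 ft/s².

V₁ = 24.5 ft/s

For a rectangular channel the momentum equation gives q² = ½·g·y₁·y₂·(y₁ + y₂) = ½×32.2×1.42×6.60×8.02 = 1210.
q = √1210 = 34.8 ft²/s.
V₁ = q/y₁ = 34.8/1.42 = 24.5 ft/s.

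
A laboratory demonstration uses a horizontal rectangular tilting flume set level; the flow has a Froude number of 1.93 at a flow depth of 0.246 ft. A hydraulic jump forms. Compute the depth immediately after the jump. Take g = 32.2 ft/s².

y₂ = 0.560 ft

Fr₁ = 1.93 (given).
Sequent-depth ratio: y₂/y₁ = ½[√(1 + 8Fr₁²) − 1] = ½[√30.80 − 1] = 2.27.
y₂ = 2.27 × 0.246 = 0.560 ft.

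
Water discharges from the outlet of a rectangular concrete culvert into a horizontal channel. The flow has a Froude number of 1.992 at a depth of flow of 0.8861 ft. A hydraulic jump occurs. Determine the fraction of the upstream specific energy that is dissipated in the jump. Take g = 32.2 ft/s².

ΔE/E₁ = 0.0895 (8.95%)

Fr₁ = 1.992 (given).
From the momentum equation for a rectangular channel, y₂/y₁ = ½[√(1 + 8Fr₁²) − 1] = ½[√32.745 − 1] = 2.361.
y₂ = 2.361 × 0.8861 = 2.092 ft.
E₁ = y₁(1 + Fr₁²/2) = 0.8861×(1 + 1.992²/2) = 2.644 ft. ΔE = (y₂ − y₁)³/(4y₁y₂) = 0.2366 ft. ΔE/E₁ = 0.2366/2.644 = 0.0895.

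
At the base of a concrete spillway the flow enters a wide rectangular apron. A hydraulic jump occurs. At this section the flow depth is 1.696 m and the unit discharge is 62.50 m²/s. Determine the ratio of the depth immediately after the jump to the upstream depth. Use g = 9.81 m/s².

y₂/y₁ = 12.29

V₁ = q/y₁ = 62.50/1.696 = 36.85 m/s. Fr₁ = V₁/√(g·y₁) = 36.85/√(9.81×1.696) = 9.035.
Sequent-depth ratio: y₂/y₁ = ½[√(1 + 8Fr₁²) − 1] = ½[√653.99 − 1] = 12.29.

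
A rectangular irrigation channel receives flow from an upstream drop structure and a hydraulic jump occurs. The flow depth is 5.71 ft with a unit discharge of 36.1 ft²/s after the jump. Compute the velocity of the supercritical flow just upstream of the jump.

V₂ = q/y₂ = 36.1/5.71 = 6.32 ft/s; Fr₂ = V₂/√(g·y₂) = 0.466.
From the momentum equation (using Fr₂), y₁/y₂ = ½[√(1 + 8Fr₂²) − 1] = ½[√2.739 − 1] = 0.328.
y₁ = 0.328 × 5.71 = 1.87 ft.
V₁ = q/y₁ = 36.1/1.87 = 19.3 ft/s.

V₁ = 19.3 ft/s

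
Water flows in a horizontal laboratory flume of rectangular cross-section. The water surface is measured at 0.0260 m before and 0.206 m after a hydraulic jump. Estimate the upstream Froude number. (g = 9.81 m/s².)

For a rectangular channel the momentum equation gives q² = ½·g·y₁·y₂·(y₁ + y₂) = ½×9.81×0.0260×0.206×0.232 = 0.00609.
q = √0.00609 = 0.0781 m²/s.
V₁ = q/y₁ = 3.00 m/s; Fr₁ = V₁/√(g·y₁) = 5.95.

Fr₁ = 5.95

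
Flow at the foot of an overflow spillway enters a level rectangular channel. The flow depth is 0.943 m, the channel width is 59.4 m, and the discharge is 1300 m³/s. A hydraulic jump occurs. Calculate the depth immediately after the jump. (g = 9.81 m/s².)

q = Q/b = 1300/59.4 = 21.9 m²/s; V₁ = q/y₁ = 23.2 m/s. Fr₁ = V₁/√(g·y₁) = 7.63.
Sequent-depth ratio: y₂/y₁ = ½[√(1 + 8Fr₁²) − 1] = ½[√466.8 − 1] = 10.3.
y₂ = 10.3 × 0.943 = 9.72 m.

y₂ = 9.72 m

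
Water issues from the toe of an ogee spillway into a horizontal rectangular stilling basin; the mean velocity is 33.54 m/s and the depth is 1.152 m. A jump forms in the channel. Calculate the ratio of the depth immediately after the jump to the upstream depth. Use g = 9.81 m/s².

y₂/y₁ = 13.62

Fr₁ = V₁/√(g·y₁) = 33.54/√(9.81×1.152) = 9.977.
From the momentum equation for a rectangular channel, y₂/y₁ = ½[√(1 + 8Fr₁²) − 1] = ½[√797.33 − 1] = 13.62.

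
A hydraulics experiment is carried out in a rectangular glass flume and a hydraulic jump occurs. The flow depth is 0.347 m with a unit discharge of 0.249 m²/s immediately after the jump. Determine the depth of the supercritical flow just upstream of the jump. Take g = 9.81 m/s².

V₂ = q/y₂ = 0.249/0.347 = 0.718 m/s; Fr₂ = V₂/√(g·y₂) = 0.389.
Applying the sequent-depth relation in reverse, y₁/y₂ = ½[√(1 + 8Fr₂²) − 1] = ½[√2.210 − 1] = 0.243.
y₁ = 0.243 × 0.347 = 0.0844 m.

y₁ = 0.0844 m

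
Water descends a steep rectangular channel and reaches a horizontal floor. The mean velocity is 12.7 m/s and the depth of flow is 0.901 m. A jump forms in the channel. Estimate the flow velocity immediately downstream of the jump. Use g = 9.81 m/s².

Fr₁ = V₁/√(g·y₁) = 12.7/√(9.81×0.901) = 4.27.
From the momentum equation for a rectangular channel, y₂/y₁ = ½[√(1 + 8Fr₁²) − 1] = ½[√147.0 − 1] = 5.56.
y₂ = 5.56 × 0.901 = 5.01 m.
q = V₁·y₁ = 12.7 × 0.901 = 11.4 m²/s.
V₂ = q/y₂ = 11.4/5.01 = 2.28 m/s.

V₂ = 2.28 m/s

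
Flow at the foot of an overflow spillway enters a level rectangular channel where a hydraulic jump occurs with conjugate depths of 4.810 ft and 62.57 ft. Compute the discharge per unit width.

For a rectangular channel the momentum equation gives q² = ½·g·y₁·y₂·(y₁ + y₂) = ½×32.2×4.810×62.57×67.38 = 326489.
q = √326489 = 571.4 ft²/s.

q = 571.4 ft²/s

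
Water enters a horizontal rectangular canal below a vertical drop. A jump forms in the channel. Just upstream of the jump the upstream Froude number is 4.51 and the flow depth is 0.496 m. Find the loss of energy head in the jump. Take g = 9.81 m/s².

ΔE = 2.47 m

Fr₁ = 4.51 (given).
From the momentum equation for a rectangular channel, y₂/y₁ = ½[√(1 + 8Fr₁²) − 1] = ½[√163.7 − 1] = 5.90.
y₂ = 5.90 × 0.496 = 2.93 m.
V₁ = Fr₁·√(g·y₁) = 4.51×√(9.81×0.496) = 9.95 m/s; q = V₁·y₁ = 4.93 m²/s. V₂ = q/y₂ = 4.93/2.93 = 1.69 m/s. E₁ = y₁ + V₁²/2g = 5.54 m; E₂ = y₂ + V₂²/2g = 3.07 m. ΔE = E₁ − E₂ = 2.47 m.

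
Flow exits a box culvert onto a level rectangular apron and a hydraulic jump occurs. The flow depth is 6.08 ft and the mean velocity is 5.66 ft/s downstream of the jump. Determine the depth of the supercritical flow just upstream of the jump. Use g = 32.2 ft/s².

Fr₂ = V₂/√(g·y₂) = 5.66/√(32.2×6.08) = 0.405.
From the momentum equation (using Fr₂), y₁/y₂ = ½[√(1 + 8Fr₂²) − 1] = ½[√2.309 − 1] = 0.260.
y₁ = 0.260 × 6.08 = 1.58 ft.

y₁ = 1.58 ft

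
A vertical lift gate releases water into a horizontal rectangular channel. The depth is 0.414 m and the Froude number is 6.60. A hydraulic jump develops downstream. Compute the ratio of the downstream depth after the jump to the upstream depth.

Fr₁ = 6.60 (given).
Conjugate-depth relation: y₂/y₁ = ½[√(1 + 8Fr₁²) − 1] = ½[√349.5 − 1] = 8.85.

y₂/y₁ = 8.85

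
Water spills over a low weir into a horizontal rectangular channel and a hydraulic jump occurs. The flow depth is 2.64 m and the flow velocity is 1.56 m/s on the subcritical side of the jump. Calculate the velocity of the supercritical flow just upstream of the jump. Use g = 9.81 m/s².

V₁ = 9.64 m/s

Fr₂ = V₂/√(g·y₂) = 1.56/√(9.81×2.64) = 0.307.
Applying the sequent-depth relation in reverse, y₁/y₂ = ½[√(1 + 8Fr₂²) − 1] = ½[√1.752 − 1] = 0.162.
y₁ = 0.162 × 2.64 = 0.427 m.
V₁ = q/y₁ = 4.12/0.427 = 9.64 m/s.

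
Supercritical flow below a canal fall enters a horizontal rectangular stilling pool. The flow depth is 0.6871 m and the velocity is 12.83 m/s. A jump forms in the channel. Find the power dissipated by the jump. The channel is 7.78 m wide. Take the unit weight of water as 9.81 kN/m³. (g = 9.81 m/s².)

Fr₁ = V₁/√(g·y₁) = 12.83/√(9.81×0.6871) = 4.942.
Bélanger equation: y₂/y₁ = ½[√(1 + 8Fr₁²) − 1] = ½[√196.37 − 1] = 6.507.
y₂ = 6.507 × 0.6871 = 4.471 m.
Head loss: ΔE = (y₂ − y₁)³/(4y₁y₂) = (4.471 − 0.6871)³/(4×0.6871×4.471) = 54.16/12.29 = 4.408 m.
q = V₁·y₁ = 12.83 × 0.6871 = 8.815 m²/s. Q = q·b = 8.815 × 7.78 = 68.58 m³/s. P = γ·Q·ΔE = 9.81 × 68.58 × 4.408 = 2966 kW.

P = 2966 kW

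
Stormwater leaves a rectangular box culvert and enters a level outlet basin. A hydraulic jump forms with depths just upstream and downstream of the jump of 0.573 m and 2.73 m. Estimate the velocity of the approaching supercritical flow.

V₁ = 8.79 m/s

For a rectangular channel the momentum equation gives q² = ½·g·y₁·y₂·(y₁ + y₂) = ½×9.81×0.573×2.73×3.30 = 25.3.
q = √25.3 = 5.03 m²/s.
V₁ = q/y₁ = 5.03/0.573 = 8.79 m/s.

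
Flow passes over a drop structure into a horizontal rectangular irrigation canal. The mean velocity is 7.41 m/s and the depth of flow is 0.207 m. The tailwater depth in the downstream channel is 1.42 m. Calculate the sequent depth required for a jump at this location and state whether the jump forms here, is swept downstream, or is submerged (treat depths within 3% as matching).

y₂ = 1.42 m; the jump forms here

Fr₁ = V₁/√(g·y₁) = 7.41/√(9.81×0.207) = 5.20.
From the momentum equation for a rectangular channel, y₂/y₁ = ½[√(1 + 8Fr₁²) − 1] = ½[√217.3 − 1] = 6.87.
y₂ = 6.87 × 0.207 = 1.42 m.
Tailwater y_tw = 1.42 m: y_tw ≈ y₂, so the jump forms here.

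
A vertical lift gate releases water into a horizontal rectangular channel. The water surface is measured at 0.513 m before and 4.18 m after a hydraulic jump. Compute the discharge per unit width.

For a rectangular channel the momentum equation gives q² = ½·g·y₁·y₂·(y₁ + y₂) = ½×9.81×0.513×4.18×4.69 = 49.4.
q = √49.4 = 7.03 m²/s.

q = 7.03 m²/s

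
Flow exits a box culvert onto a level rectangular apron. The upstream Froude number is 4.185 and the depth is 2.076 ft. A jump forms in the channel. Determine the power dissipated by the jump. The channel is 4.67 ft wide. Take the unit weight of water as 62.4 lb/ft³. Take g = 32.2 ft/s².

P = 314.2 hp

Fr₁ = 4.185 (given).
By Bélanger, y₂/y₁ = ½[√(1 + 8Fr₁²) − 1] = ½[√141.11 − 1] = 5.440.
y₂ = 5.440 × 2.076 = 11.29 ft.
Head loss: ΔE = (y₂ − y₁)³/(4y₁y₂) = (11.29 − 2.076)³/(4×2.076×11.29) = 782.9/93.77 = 8.349 ft.
V₁ = Fr₁·√(g·y₁) = 4.185×√(32.2×2.076) = 34.22 ft/s; q = V₁·y₁ = 71.03 ft²/s. Q = q·b = 71.03 × 4.67 = 331.7 cfs. P = γ·Q·ΔE/550 = 62.4 × 331.7 × 8.349 / 550 = 314.2 hp.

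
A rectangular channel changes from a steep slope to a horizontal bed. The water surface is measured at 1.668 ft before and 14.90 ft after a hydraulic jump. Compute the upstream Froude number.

For a rectangular channel the momentum equation gives q² = ½·g·y₁·y₂·(y₁ + y₂) = ½×32.2×1.668×14.90×16.57 = 6629.
q = √6629 = 81.42 ft²/s.
V₁ = q/y₁ = 48.81 ft/s; Fr₁ = V₁/√(g·y₁) = 6.661.

Fr₁ = 6.661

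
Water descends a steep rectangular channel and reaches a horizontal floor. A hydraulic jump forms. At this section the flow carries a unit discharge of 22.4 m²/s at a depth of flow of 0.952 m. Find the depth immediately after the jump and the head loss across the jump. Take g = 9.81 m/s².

V₁ = q/y₁ = 22.4/0.952 = 23.5 m/s. Fr₁ = V₁/√(g·y₁) = 23.5/√(9.81×0.952) = 7.70.
Conjugate-depth relation: y₂/y₁ = ½[√(1 + 8Fr₁²) − 1] = ½[√475.2 − 1] = 10.4.
y₂ = 10.4 × 0.952 = 9.90 m.
V₂ = q/y₂ = 22.4/9.90 = 2.26 m/s. E₁ = y₁ + V₁²/2g = 29.2 m; E₂ = y₂ + V₂²/2g = 10.2 m. ΔE = E₁ − E₂ = 19.0 m.

y₂ = 9.90 m; ΔE = 19.0 m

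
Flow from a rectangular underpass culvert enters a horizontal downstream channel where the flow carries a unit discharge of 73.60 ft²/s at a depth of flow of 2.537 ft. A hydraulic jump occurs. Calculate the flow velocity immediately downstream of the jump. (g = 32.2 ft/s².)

V₁ = q/y₁ = 73.60/2.537 = 29.01 ft/s. Fr₁ = V₁/√(g·y₁) = 29.01/√(32.2×2.537) = 3.210.
Sequent-depth ratio: y₂/y₁ = ½[√(1 + 8Fr₁²) − 1] = ½[√83.419 − 1] = 4.067.
y₂ = 4.067 × 2.537 = 10.32 ft.
V₂ = q/y₂ = 73.60/10.32 = 7.134 ft/s.

V₂ = 7.134 ft/s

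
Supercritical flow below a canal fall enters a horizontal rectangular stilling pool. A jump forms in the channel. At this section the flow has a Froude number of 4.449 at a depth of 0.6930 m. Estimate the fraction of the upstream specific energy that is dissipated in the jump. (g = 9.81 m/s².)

ΔE/E₁ = 0.440 (44.0%)

Fr₁ = 4.449 (given).
Bélanger equation: y₂/y₁ = ½[√(1 + 8Fr₁²) − 1] = ½[√159.35 − 1] = 5.812.
y₂ = 5.812 × 0.6930 = 4.027 m.
E₁ = y₁(1 + Fr₁²/2) = 0.6930×(1 + 4.449²/2) = 7.551 m. ΔE = (y₂ − y₁)³/(4y₁y₂) = 3.321 m. ΔE/E₁ = 3.321/7.551 = 0.440.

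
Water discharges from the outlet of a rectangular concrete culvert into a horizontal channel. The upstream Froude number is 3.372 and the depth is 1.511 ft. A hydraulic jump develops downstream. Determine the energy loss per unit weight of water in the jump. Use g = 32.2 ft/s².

Fr₁ = 3.372 (given).
Sequent-depth ratio: y₂/y₁ = ½[√(1 + 8Fr₁²) − 1] = ½[√91.963 − 1] = 4.295.
y₂ = 4.295 × 1.511 = 6.490 ft.
Head loss: ΔE = (y₂ − y₁)³/(4y₁y₂) = (6.490 − 1.511)³/(4×1.511×6.490) = 123.4/39.22 = 3.146 ft.

ΔE = 3.146 ft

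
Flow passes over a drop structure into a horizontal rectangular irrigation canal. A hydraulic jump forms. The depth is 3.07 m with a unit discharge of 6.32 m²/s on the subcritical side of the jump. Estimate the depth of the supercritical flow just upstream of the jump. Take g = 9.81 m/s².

y₁ = 0.703 m

V₂ = q/y₂ = 6.32/3.07 = 2.06 m/s; Fr₂ = V₂/√(g·y₂) = 0.375.
Since the conjugate-depth ratio holds either way, y₁/y₂ = ½[√(1 + 8Fr₂²) − 1] = ½[√2.126 − 1] = 0.229.
y₁ = 0.229 × 3.07 = 0.703 m.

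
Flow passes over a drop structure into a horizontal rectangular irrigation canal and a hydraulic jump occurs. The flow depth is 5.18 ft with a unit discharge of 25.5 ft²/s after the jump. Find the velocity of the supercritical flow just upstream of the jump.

V₁ = 20.9 ft/s

V₂ = q/y₂ = 25.5/5.18 = 4.92 ft/s; Fr₂ = V₂/√(g·y₂) = 0.381.
Applying the sequent-depth relation in reverse, y₁/y₂ = ½[√(1 + 8Fr₂²) − 1] = ½[√2.162 − 1] = 0.235.
y₁ = 0.235 × 5.18 = 1.22 ft.
V₁ = q/y₁ = 25.5/1.22 = 20.9 ft/s.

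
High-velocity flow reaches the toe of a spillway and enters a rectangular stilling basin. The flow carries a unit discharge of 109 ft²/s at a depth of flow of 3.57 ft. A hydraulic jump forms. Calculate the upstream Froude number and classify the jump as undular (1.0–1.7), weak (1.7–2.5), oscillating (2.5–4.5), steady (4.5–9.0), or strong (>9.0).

Fr₁ = 2.85; oscillating jump

V₁ = q/y₁ = 109/3.57 = 30.5 ft/s. Fr₁ = V₁/√(g·y₁) = 30.5/√(32.2×3.57) = 2.85.
Fr₁ = 2.85 lies in the oscillating range.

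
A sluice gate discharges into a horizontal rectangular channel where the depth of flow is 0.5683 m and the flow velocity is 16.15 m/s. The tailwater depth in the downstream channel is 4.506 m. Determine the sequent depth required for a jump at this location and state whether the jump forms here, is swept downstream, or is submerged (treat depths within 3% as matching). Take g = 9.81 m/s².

Fr₁ = V₁/√(g·y₁) = 16.15/√(9.81×0.5683) = 6.840.
Bélanger equation: y₂/y₁ = ½[√(1 + 8Fr₁²) − 1] = ½[√375.27 − 1] = 9.186.
y₂ = 9.186 × 0.5683 = 5.220 m.
Tailwater y_tw = 4.506 m: y_tw < y₂, so the jump is swept downstream.

y₂ = 5.220 m; the jump is swept downstream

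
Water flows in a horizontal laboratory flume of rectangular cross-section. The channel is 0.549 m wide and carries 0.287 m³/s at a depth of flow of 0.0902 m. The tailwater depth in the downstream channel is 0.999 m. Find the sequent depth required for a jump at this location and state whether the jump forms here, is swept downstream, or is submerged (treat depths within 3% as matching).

y₂ = 0.742 m; the jump is submerged

q = Q/b = 0.287/0.549 = 0.523 m²/s; V₁ = q/y₁ = 5.80 m/s. Fr₁ = V₁/√(g·y₁) = 6.16.
Conjugate-depth relation: y₂/y₁ = ½[√(1 + 8Fr₁²) − 1] = ½[√304.7 − 1] = 8.23.
y₂ = 8.23 × 0.0902 = 0.742 m.
Tailwater y_tw = 0.999 m: y_tw > y₂, so the jump is submerged.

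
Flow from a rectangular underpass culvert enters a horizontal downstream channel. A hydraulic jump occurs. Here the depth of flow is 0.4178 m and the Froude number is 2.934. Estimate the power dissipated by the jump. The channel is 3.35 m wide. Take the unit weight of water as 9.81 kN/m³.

P = 44.53 kW

Fr₁ = 2.934 (given).
By Bélanger, y₂/y₁ = ½[√(1 + 8Fr₁²) − 1] = ½[√69.867 − 1] = 3.679.
y₂ = 3.679 × 0.4178 = 1.537 m.
Head loss: ΔE = (y₂ − y₁)³/(4y₁y₂) = (1.537 − 0.4178)³/(4×0.4178×1.537) = 1.403/2.569 = 0.5460 m.
V₁ = Fr₁·√(g·y₁) = 2.934×√(9.81×0.4178) = 5.940 m/s; q = V₁·y₁ = 2.482 m²/s. Q = q·b = 2.482 × 3.35 = 8.314 m³/s. P = γ·Q·ΔE = 9.81 × 8.314 × 0.5460 = 44.53 kW.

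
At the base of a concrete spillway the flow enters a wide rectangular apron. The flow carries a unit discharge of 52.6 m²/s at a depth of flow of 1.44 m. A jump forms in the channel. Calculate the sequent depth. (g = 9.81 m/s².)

y₂ = 19.1 m

V₁ = q/y₁ = 52.6/1.44 = 36.5 m/s. Fr₁ = V₁/√(g·y₁) = 36.5/√(9.81×1.44) = 9.72.
Conjugate-depth relation: y₂/y₁ = ½[√(1 + 8Fr₁²) − 1] = ½[√756.6 − 1] = 13.3.
y₂ = 13.3 × 1.44 = 19.1 m.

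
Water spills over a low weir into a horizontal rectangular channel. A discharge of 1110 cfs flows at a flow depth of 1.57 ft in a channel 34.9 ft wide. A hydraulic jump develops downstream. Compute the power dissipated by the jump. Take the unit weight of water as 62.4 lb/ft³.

q = Q/b = 1110/34.9 = 31.8 ft²/s; V₁ = q/y₁ = 20.3 ft/s. Fr₁ = V₁/√(g·y₁) = 2.85.
By Bélanger, y₂/y₁ = ½[√(1 + 8Fr₁²) − 1] = ½[√65.94 − 1] = 3.56.
y₂ = 3.56 × 1.57 = 5.59 ft.
Head loss: ΔE = (y₂ − y₁)³/(4y₁y₂) = (5.59 − 1.57)³/(4×1.57×5.59) = 64.9/35.1 = 1.85 ft.
P = γ·Q·ΔE/550 = 62.4 × 1110 × 1.85 / 550 = 233 hp.

P = 233 hp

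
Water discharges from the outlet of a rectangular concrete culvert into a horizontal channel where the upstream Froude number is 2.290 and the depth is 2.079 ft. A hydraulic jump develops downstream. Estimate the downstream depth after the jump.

Fr₁ = 2.290 (given).
Sequent-depth ratio: y₂/y₁ = ½[√(1 + 8Fr₁²) − 1] = ½[√42.953 − 1] = 2.777.
y₂ = 2.777 × 2.079 = 5.773 ft.

y₂ = 5.773 ft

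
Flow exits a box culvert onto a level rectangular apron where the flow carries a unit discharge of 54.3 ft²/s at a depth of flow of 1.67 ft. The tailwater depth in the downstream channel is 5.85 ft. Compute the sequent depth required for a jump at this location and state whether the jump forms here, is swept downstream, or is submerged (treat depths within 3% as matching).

y₂ = 9.67 ft; the jump is swept downstream

V₁ = q/y₁ = 54.3/1.67 = 32.5 ft/s. Fr₁ = V₁/√(g·y₁) = 32.5/√(32.2×1.67) = 4.43.
Conjugate-depth relation: y₂/y₁ = ½[√(1 + 8Fr₁²) − 1] = ½[√158.3 − 1] = 5.79.
y₂ = 5.79 × 1.67 = 9.67 ft.
Tailwater y_tw = 5.85 ft: y_tw < y₂, so the jump is swept downstream.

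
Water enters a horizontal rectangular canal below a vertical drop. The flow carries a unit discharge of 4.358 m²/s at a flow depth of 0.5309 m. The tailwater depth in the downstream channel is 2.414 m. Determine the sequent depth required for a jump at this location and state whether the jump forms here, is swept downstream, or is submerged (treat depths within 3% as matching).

y₂ = 2.448 m; the jump forms here

V₁ = q/y₁ = 4.358/0.5309 = 8.209 m/s. Fr₁ = V₁/√(g·y₁) = 8.209/√(9.81×0.5309) = 3.597.
Bélanger equation: y₂/y₁ = ½[√(1 + 8Fr₁²) − 1] = ½[√104.50 − 1] = 4.611.
y₂ = 4.611 × 0.5309 = 2.448 m.
Tailwater y_tw = 2.414 m: y_tw ≈ y₂, so the jump forms here.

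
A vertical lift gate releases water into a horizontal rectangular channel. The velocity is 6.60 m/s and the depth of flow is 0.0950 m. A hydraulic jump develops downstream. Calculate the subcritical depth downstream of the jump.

y₂ = 0.872 m

Fr₁ = V₁/√(g·y₁) = 6.60/√(9.81×0.0950) = 6.84.
Sequent-depth ratio: y₂/y₁ = ½[√(1 + 8Fr₁²) − 1] = ½[√374.9 − 1] = 9.18.
y₂ = 9.18 × 0.0950 = 0.872 m.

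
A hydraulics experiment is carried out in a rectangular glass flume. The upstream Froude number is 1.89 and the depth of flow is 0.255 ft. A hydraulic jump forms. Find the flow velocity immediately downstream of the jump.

Fr₁ = 1.89 (given).
By Bélanger, y₂/y₁ = ½[√(1 + 8Fr₁²) − 1] = ½[√29.58 − 1] = 2.22.
y₂ = 2.22 × 0.255 = 0.566 ft.
V₁ = Fr₁·√(g·y₁) = 1.89×√(32.2×0.255) = 5.42 ft/s; q = V₁·y₁ = 1.38 ft²/s.
V₂ = q/y₂ = 1.38/0.566 = 2.44 ft/s.

V₂ = 2.44 ft/s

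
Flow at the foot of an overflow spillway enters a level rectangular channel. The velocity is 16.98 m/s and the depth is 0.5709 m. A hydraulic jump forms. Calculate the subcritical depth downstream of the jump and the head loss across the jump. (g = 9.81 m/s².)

y₂ = 5.515 m; ΔE = 9.594 m

Fr₁ = V₁/√(g·y₁) = 16.98/√(9.81×0.5709) = 7.175.
From the momentum equation for a rectangular channel, y₂/y₁ = ½[√(1 + 8Fr₁²) − 1] = ½[√412.85 − 1] = 9.659.
y₂ = 9.659 × 0.5709 = 5.515 m.
q = V₁·y₁ = 16.98 × 0.5709 = 9.694 m²/s. V₂ = q/y₂ = 9.694/5.515 = 1.758 m/s. E₁ = y₁ + V₁²/2g = 15.27 m; E₂ = y₂ + V₂²/2g = 5.672 m. ΔE = E₁ − E₂ = 9.594 m.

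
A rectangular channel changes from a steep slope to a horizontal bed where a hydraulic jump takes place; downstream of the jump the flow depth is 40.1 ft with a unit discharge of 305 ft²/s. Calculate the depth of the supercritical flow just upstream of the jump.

y₁ = 3.32 ft

V₂ = q/y₂ = 305/40.1 = 7.61 ft/s; Fr₂ = V₂/√(g·y₂) = 0.212.
The Bélanger relation is symmetric: y₁/y₂ = ½[√(1 + 8Fr₂²) − 1] = ½[√1.358 − 1] = 0.0828.
y₁ = 0.0828 × 40.1 = 3.32 ft.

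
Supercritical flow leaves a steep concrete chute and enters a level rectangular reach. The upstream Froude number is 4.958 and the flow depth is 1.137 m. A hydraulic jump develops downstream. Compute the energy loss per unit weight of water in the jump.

Fr₁ = 4.958 (given).
Sequent-depth ratio: y₂/y₁ = ½[√(1 + 8Fr₁²) − 1] = ½[√197.65 − 1] = 6.529.
y₂ = 6.529 × 1.137 = 7.424 m.
Head loss: ΔE = (y₂ − y₁)³/(4y₁y₂) = (7.424 − 1.137)³/(4×1.137×7.424) = 248.5/33.76 = 7.360 m.

ΔE = 7.360 m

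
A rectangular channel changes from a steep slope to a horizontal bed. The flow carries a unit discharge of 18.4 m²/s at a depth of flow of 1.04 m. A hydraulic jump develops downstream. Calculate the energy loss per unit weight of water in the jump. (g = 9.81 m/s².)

ΔE = 9.06 m

V₁ = q/y₁ = 18.4/1.04 = 17.7 m/s. Fr₁ = V₁/√(g·y₁) = 17.7/√(9.81×1.04) = 5.54.
Conjugate-depth relation: y₂/y₁ = ½[√(1 + 8Fr₁²) − 1] = ½[√246.4 − 1] = 7.35.
y₂ = 7.35 × 1.04 = 7.64 m.
Head loss: ΔE = (y₂ − y₁)³/(4y₁y₂) = (7.64 − 1.04)³/(4×1.04×7.64) = 288/31.8 = 9.06 m.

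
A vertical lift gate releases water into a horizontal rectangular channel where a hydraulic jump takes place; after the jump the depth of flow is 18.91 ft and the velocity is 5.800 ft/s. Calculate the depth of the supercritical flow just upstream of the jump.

Fr₂ = V₂/√(g·y₂) = 5.800/√(32.2×18.91) = 0.2350.
From the momentum equation (using Fr₂), y₁/y₂ = ½[√(1 + 8Fr₂²) − 1] = ½[√1.4420 − 1] = 0.1004.
y₁ = 0.1004 × 18.91 = 1.899 ft.

y₁ = 1.899 ft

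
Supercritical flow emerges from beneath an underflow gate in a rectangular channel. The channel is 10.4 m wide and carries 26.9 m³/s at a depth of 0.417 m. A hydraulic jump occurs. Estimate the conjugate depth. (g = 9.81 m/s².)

y₂ = 1.61 m

q = Q/b = 26.9/10.4 = 2.59 m²/s; V₁ = q/y₁ = 6.20 m/s. Fr₁ = V₁/√(g·y₁) = 3.07.
By Bélanger, y₂/y₁ = ½[√(1 + 8Fr₁²) − 1] = ½[√76.24 − 1] = 3.87.
y₂ = 3.87 × 0.417 = 1.61 m.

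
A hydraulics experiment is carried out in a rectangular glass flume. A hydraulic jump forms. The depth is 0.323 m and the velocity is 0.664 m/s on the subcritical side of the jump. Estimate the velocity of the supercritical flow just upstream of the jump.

V₁ = 2.93 m/s

Fr₂ = V₂/√(g·y₂) = 0.664/√(9.81×0.323) = 0.373.
Since the conjugate-depth ratio holds either way, y₁/y₂ = ½[√(1 + 8Fr₂²) − 1] = ½[√2.113 − 1] = 0.227.
y₁ = 0.227 × 0.323 = 0.0733 m.
V₁ = q/y₁ = 0.214/0.0733 = 2.93 m/s.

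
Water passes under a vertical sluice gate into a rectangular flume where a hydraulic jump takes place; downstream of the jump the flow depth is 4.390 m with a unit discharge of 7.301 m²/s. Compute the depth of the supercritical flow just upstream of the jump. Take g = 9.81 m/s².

y₁ = 0.5057 m

V₂ = q/y₂ = 7.301/4.390 = 1.663 m/s; Fr₂ = V₂/√(g·y₂) = 0.2534.
The Bélanger relation is symmetric: y₁/y₂ = ½[√(1 + 8Fr₂²) − 1] = ½[√1.5138 − 1] = 0.1152.
y₁ = 0.1152 × 4.390 = 0.5057 m.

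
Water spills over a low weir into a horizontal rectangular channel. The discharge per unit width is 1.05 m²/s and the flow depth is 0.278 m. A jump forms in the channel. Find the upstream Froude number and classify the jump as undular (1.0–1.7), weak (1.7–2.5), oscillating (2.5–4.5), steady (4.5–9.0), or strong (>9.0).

V₁ = q/y₁ = 1.05/0.278 = 3.78 m/s. Fr₁ = V₁/√(g·y₁) = 3.78/√(9.81×0.278) = 2.29.
Fr₁ = 2.29 lies in the weak range.

Fr₁ = 2.29; weak jump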